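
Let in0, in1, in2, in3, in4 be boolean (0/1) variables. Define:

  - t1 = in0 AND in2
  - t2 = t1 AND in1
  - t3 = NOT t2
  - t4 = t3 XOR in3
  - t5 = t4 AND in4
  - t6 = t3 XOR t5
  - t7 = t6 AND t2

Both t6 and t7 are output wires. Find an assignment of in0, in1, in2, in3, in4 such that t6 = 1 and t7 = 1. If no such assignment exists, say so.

Check with in0=1 in1=1 in2=1 in3=1 in4=1:
t1 = in0 AND in2 = 1 AND 1 = 1
t2 = t1 AND in1 = 1 AND 1 = 1
t3 = NOT t2 = NOT 1 = 0
t4 = t3 XOR in3 = 0 XOR 1 = 1
t5 = t4 AND in4 = 1 AND 1 = 1
t6 = t3 XOR t5 = 0 XOR 1 = 1
t7 = t6 AND t2 = 1 AND 1 = 1
So t6 = 1 and t7 = 1.

in0=1 in1=1 in2=1 in3=1 in4=1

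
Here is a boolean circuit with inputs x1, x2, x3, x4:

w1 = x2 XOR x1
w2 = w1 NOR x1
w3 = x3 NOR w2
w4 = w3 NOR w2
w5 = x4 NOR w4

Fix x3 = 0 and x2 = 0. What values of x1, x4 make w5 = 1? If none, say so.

w5 = x4 NOR w4 must be 1, so both x4 = 0 and w4 = 0.
w4 = w3 NOR w2 must be 0, so at least one of w3, w2 is 1.
Check with x3 = 0 and x2 = 0 and x1=1, x4=0:
w1 = x2 XOR x1 = 0 XOR 1 = 1
w2 = w1 NOR x1 = 1 NOR 1 = 0
w3 = x3 NOR w2 = 0 NOR 0 = 1
w4 = w3 NOR w2 = 1 NOR 0 = 0
w5 = x4 NOR w4 = 0 NOR 0 = 1
So w5 = 1.

x1=1, x4=0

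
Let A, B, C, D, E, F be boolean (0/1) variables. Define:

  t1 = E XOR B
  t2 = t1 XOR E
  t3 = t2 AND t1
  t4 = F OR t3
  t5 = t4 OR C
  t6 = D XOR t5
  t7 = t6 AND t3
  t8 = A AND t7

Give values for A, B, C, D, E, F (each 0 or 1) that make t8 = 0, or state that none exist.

t8 = A AND t7 must be 0, so at least one of A, t7 is 0.
Check with A=0 B=1 C=1 D=0 E=1 F=1:
t1 = E XOR B = 1 XOR 1 = 0
t2 = t1 XOR E = 0 XOR 1 = 1
t3 = t2 AND t1 = 1 AND 0 = 0
t4 = F OR t3 = 1 OR 0 = 1
t5 = t4 OR C = 1 OR 1 = 1
t6 = D XOR t5 = 0 XOR 1 = 1
t7 = t6 AND t3 = 1 AND 0 = 0
t8 = A AND t7 = 0 AND 0 = 0
So t8 = 0 as required.

A=0 B=1 C=1 D=0 E=1 F=1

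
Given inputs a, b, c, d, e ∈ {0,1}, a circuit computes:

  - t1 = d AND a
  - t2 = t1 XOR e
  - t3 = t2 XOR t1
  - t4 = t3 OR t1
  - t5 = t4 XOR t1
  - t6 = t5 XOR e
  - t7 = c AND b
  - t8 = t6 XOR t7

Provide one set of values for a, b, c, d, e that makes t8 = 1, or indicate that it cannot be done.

a=0, b=1, c=1, d=1, e=1

t8 = t6 XOR t7 must be 1, so t6 and t7 differ.
Check with a=0, b=1, c=1, d=1, e=1:
t1 = d AND a = 1 AND 0 = 0
t2 = t1 XOR e = 0 XOR 1 = 1
t3 = t2 XOR t1 = 1 XOR 0 = 1
t4 = t3 OR t1 = 1 OR 0 = 1
t5 = t4 XOR t1 = 1 XOR 0 = 1
t6 = t5 XOR e = 1 XOR 1 = 0
t7 = c AND b = 1 AND 1 = 1
t8 = t6 XOR t7 = 0 XOR 1 = 1
So t8 = 1 as required.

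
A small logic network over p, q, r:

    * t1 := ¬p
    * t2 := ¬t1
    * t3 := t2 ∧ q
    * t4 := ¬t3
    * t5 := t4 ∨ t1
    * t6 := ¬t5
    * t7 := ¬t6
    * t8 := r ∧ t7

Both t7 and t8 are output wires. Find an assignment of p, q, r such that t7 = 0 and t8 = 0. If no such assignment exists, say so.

Check with p=1, q=1, r=0:
t1 = ¬p = ¬1 = 0
t2 = ¬t1 = ¬0 = 1
t3 = t2 ∧ q = 1 ∧ 1 = 1
t4 = ¬t3 = ¬1 = 0
t5 = t4 ∨ t1 = 0 ∨ 0 = 0
t6 = ¬t5 = ¬0 = 1
t7 = ¬t6 = ¬1 = 0
t8 = r ∧ t7 = 0 ∧ 0 = 0
So t7 = 0 and t8 = 0.

p=1, q=1, r=0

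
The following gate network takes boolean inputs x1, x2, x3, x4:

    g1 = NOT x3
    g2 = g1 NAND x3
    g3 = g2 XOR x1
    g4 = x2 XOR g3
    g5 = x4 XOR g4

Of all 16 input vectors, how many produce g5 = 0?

8

g5 = x4 XOR g4 must be 0, so x4 and g4 are equal.
Enumerating the 16 input combinations, 8 give g5 = 0 and 8 give g5 = 1.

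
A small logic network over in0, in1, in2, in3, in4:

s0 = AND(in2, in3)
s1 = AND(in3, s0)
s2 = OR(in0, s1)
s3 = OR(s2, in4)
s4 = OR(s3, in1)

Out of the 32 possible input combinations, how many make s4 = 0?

s4 = OR(s3, in1) must be 0, so both s3 = 0 and in1 = 0.
s3 = OR(s2, in4) must be 0, so both s2 = 0 and in4 = 0.
Satisfying assignments:
  in0=0, in1=0, in2=0, in3=0, in4=0
  in0=0, in1=0, in2=0, in3=1, in4=0
  in0=0, in1=0, in2=1, in3=0, in4=0

3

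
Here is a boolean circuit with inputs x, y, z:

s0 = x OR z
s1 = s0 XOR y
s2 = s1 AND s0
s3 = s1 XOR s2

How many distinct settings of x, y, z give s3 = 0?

s3 = s1 XOR s2 must be 0, so s1 and s2 are equal.
Enumerating the 8 input combinations, 7 give s3 = 0 and 1 give s3 = 1.

7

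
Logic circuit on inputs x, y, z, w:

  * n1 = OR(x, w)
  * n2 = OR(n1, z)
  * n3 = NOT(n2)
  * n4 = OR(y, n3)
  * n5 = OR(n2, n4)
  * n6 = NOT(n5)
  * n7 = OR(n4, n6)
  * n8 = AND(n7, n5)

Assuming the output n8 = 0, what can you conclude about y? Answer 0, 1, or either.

0

n8 = AND(n7, n5) must be 0, so at least one of n7, n5 is 0.
Every assignment with n8 = 0 has y = 0; there are 7 such assignment(s).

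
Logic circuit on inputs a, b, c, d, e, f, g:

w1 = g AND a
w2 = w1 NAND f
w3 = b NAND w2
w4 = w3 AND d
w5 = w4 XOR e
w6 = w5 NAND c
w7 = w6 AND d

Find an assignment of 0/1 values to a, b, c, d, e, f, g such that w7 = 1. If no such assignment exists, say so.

w7 = w6 AND d must be 1, so both w6 = 1 and d = 1.
w6 = w5 NAND c must be 1, so at least one of w5, c is 0.
Check with a=1 b=0 c=0 d=1 e=0 f=0 g=1:
w1 = g AND a = 1 AND 1 = 1
w2 = w1 NAND f = 1 NAND 0 = 1
w3 = b NAND w2 = 0 NAND 1 = 1
w4 = w3 AND d = 1 AND 1 = 1
w5 = w4 XOR e = 1 XOR 0 = 1
w6 = w5 NAND c = 1 NAND 0 = 1
w7 = w6 AND d = 1 AND 1 = 1
So w7 = 1 as required.

a=1 b=0 c=0 d=1 e=0 f=0 g=1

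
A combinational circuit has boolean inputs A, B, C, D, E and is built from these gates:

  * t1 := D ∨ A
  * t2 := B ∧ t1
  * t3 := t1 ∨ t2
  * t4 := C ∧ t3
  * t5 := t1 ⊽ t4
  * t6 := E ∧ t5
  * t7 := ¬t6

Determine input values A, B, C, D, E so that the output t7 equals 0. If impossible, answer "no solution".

t7 = ¬t6 must be 0, so t6 = 1.
t6 = E ∧ t5 must be 1, so both E = 1 and t5 = 1.
t5 = t1 ⊽ t4 must be 1, so both t1 = 0 and t4 = 0.
Check with A=0, B=0, C=1, D=0, E=1:
t1 = D ∨ A = 0 ∨ 0 = 0
t2 = B ∧ t1 = 0 ∧ 0 = 0
t3 = t1 ∨ t2 = 0 ∨ 0 = 0
t4 = C ∧ t3 = 1 ∧ 0 = 0
t5 = t1 ⊽ t4 = 0 ⊽ 0 = 1
t6 = E ∧ t5 = 1 ∧ 1 = 1
t7 = ¬t6 = ¬1 = 0
So t7 = 0 as required.

A=0, B=0, C=1, D=0, E=1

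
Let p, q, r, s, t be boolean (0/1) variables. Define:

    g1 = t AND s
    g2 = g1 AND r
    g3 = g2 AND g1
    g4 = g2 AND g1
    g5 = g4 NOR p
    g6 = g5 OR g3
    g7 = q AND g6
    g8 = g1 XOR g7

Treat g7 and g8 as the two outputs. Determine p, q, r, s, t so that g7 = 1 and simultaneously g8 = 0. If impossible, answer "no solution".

p=1, q=1, r=1, s=1, t=1

Check with p=1, q=1, r=1, s=1, t=1:
g1 = t AND s = 1 AND 1 = 1
g2 = g1 AND r = 1 AND 1 = 1
g3 = g2 AND g1 = 1 AND 1 = 1
g4 = g2 AND g1 = 1 AND 1 = 1
g5 = g4 NOR p = 1 NOR 1 = 0
g6 = g5 OR g3 = 0 OR 1 = 1
g7 = q AND g6 = 1 AND 1 = 1
g8 = g1 XOR g7 = 1 XOR 1 = 0
So g7 = 1 and g8 = 0.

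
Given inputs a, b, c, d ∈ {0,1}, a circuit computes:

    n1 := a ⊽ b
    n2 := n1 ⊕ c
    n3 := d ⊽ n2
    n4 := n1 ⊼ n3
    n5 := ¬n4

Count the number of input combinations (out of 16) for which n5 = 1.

1

n5 = ¬n4 must be 1, so n4 = 0.
n4 = n1 ⊼ n3 must be 0, so both n1 = 1 and n3 = 1.
n1 = a ⊽ b must be 1, so both a = 0 and b = 0.
Satisfying assignments:
  a=0, b=0, c=1, d=0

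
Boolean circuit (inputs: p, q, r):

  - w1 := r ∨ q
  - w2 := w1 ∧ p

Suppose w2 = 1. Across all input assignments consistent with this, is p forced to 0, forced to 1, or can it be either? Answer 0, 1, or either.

w2 = w1 ∧ p must be 1, so both w1 = 1 and p = 1.
Every assignment with w2 = 1 has p = 1; there are 3 such assignment(s).
  p=1, q=0, r=1
  p=1, q=1, r=0
  p=1, q=1, r=1

1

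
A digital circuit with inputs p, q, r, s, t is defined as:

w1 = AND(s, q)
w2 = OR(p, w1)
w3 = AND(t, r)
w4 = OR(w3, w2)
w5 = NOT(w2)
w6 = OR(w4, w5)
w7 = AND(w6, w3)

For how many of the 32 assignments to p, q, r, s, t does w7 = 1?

8

w7 = AND(w6, w3) must be 1, so both w6 = 1 and w3 = 1.
w6 = OR(w4, w5) must be 1, so at least one of w4, w5 is 1.
w3 = AND(t, r) must be 1, so both t = 1 and r = 1.
Enumerating the 32 input combinations, 8 give w7 = 1 and 24 give w7 = 0.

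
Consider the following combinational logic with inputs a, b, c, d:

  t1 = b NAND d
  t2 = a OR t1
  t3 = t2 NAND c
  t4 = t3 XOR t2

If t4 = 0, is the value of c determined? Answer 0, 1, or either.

0

t4 = t3 XOR t2 must be 0, so t3 and t2 are equal.
Every assignment with t4 = 0 has c = 0; there are 7 such assignment(s).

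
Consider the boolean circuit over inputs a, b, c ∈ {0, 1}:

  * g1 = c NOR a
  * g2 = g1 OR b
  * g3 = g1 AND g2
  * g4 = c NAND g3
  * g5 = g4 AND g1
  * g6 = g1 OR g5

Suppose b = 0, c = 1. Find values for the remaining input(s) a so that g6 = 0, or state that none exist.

a=0

Check with b = 0, c = 1 and a=0:
g1 = c NOR a = 1 NOR 0 = 0
g2 = g1 OR b = 0 OR 0 = 0
g3 = g1 AND g2 = 0 AND 0 = 0
g4 = c NAND g3 = 1 NAND 0 = 1
g5 = g4 AND g1 = 1 AND 0 = 0
g6 = g1 OR g5 = 0 OR 0 = 0
So g6 = 0.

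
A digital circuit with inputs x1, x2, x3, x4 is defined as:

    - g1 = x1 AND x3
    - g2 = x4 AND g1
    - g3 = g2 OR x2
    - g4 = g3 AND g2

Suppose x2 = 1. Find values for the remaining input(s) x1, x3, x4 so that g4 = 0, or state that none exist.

g4 = g3 AND g2 must be 0, so at least one of g3, g2 is 0.
Check with x2 = 1 and x1=1, x3=0, x4=0:
g1 = x1 AND x3 = 1 AND 0 = 0
g2 = x4 AND g1 = 0 AND 0 = 0
g3 = g2 OR x2 = 0 OR 1 = 1
g4 = g3 AND g2 = 1 AND 0 = 0
So g4 = 0.

x1=1, x3=0, x4=0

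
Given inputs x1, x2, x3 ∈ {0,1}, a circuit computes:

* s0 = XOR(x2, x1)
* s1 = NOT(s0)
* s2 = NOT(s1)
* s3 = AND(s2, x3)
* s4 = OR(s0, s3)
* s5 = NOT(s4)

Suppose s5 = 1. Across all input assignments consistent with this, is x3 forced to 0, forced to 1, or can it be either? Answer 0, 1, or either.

either

Both values of x3 occur among assignments with s5 = 1:
  x3=0: x1=0, x2=0, x3=0
  x3=1: x1=0, x2=0, x3=1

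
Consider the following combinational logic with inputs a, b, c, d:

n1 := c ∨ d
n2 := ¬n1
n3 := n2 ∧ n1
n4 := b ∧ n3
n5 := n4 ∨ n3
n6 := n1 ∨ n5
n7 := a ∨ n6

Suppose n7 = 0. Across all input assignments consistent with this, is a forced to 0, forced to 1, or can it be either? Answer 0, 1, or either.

0

n7 = a ∨ n6 must be 0, so both a = 0 and n6 = 0.
Every assignment with n7 = 0 has a = 0; there are 2 such assignment(s).
  a=0, b=0, c=0, d=0
  a=0, b=1, c=0, d=0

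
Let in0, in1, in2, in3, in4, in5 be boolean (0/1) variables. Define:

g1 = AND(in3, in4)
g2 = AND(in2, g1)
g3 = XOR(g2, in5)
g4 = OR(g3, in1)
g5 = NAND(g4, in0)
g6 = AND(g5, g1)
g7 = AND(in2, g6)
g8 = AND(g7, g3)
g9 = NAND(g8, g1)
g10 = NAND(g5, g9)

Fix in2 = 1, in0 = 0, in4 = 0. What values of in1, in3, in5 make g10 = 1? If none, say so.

no solution exists

With in2 = 1, in0 = 0, in4 = 0 fixed, none of the 8 settings of in1, in3, in5 give g10 = 1.
For example, with in1=0, in3=0, in5=0:
g1 = AND(in3, in4) = AND(0, 0) = 0
g2 = AND(in2, g1) = AND(1, 0) = 0
g3 = XOR(g2, in5) = XOR(0, 0) = 0
g4 = OR(g3, in1) = OR(0, 0) = 0
g5 = NAND(g4, in0) = NAND(0, 0) = 1
g6 = AND(g5, g1) = AND(1, 0) = 0
g7 = AND(in2, g6) = AND(1, 0) = 0
g8 = AND(g7, g3) = AND(0, 0) = 0
g9 = NAND(g8, g1) = NAND(0, 0) = 1
g10 = NAND(g5, g9) = NAND(1, 1) = 0
giving g10 = 0 ≠ 1.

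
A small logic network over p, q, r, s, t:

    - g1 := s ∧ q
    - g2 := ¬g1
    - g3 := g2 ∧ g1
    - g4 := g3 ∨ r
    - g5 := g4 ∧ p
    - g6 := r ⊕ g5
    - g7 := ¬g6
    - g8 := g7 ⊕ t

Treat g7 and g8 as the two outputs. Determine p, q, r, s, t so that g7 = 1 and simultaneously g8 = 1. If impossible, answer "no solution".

Check with p=1, q=1, r=0, s=1, t=0:
g1 = s ∧ q = 1 ∧ 1 = 1
g2 = ¬g1 = ¬1 = 0
g3 = g2 ∧ g1 = 0 ∧ 1 = 0
g4 = g3 ∨ r = 0 ∨ 0 = 0
g5 = g4 ∧ p = 0 ∧ 1 = 0
g6 = r ⊕ g5 = 0 ⊕ 0 = 0
g7 = ¬g6 = ¬0 = 1
g8 = g7 ⊕ t = 1 ⊕ 0 = 1
So g7 = 1 and g8 = 1.

p=1, q=1, r=0, s=1, t=0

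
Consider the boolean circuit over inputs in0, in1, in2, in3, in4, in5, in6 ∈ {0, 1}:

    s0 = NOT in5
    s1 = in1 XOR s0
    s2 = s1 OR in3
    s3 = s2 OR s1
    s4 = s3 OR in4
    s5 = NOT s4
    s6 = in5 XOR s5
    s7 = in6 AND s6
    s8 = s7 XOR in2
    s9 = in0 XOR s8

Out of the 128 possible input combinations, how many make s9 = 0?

64

s9 = in0 XOR s8 must be 0, so in0 and s8 are equal.
Enumerating the 128 input combinations, 64 give s9 = 0 and 64 give s9 = 1.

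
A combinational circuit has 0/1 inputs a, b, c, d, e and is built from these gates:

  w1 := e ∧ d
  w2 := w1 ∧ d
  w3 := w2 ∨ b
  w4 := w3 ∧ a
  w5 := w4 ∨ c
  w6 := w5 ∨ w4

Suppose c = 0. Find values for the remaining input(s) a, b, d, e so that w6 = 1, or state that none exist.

a=1, b=0, d=1, e=1

Check with c = 0 and a=1, b=0, d=1, e=1:
w1 = e ∧ d = 1 ∧ 1 = 1
w2 = w1 ∧ d = 1 ∧ 1 = 1
w3 = w2 ∨ b = 1 ∨ 0 = 1
w4 = w3 ∧ a = 1 ∧ 1 = 1
w5 = w4 ∨ c = 1 ∨ 0 = 1
w6 = w5 ∨ w4 = 1 ∨ 1 = 1
So w6 = 1.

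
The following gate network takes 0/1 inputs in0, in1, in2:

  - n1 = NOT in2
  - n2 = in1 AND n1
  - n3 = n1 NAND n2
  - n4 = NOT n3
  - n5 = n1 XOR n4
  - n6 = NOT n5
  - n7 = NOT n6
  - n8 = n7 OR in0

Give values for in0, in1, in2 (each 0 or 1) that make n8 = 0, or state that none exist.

n8 = n7 OR in0 must be 0, so both n7 = 0 and in0 = 0.
Check with in0=0 in1=1 in2=0:
n1 = NOT in2 = NOT 0 = 1
n2 = in1 AND n1 = 1 AND 1 = 1
n3 = n1 NAND n2 = 1 NAND 1 = 0
n4 = NOT n3 = NOT 0 = 1
n5 = n1 XOR n4 = 1 XOR 1 = 0
n6 = NOT n5 = NOT 0 = 1
n7 = NOT n6 = NOT 1 = 0
n8 = n7 OR in0 = 0 OR 0 = 0
So n8 = 0 as required.

in0=0 in1=1 in2=0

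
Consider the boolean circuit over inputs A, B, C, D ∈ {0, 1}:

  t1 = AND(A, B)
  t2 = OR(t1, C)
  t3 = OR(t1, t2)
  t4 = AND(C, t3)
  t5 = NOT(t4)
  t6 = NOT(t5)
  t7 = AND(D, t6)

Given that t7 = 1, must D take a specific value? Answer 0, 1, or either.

1

t7 = AND(D, t6) must be 1, so both D = 1 and t6 = 1.
Every assignment with t7 = 1 has D = 1; there are 4 such assignment(s).
  A=0, B=0, C=1, D=1
  A=0, B=1, C=1, D=1
  A=1, B=0, C=1, D=1
  A=1, B=1, C=1, D=1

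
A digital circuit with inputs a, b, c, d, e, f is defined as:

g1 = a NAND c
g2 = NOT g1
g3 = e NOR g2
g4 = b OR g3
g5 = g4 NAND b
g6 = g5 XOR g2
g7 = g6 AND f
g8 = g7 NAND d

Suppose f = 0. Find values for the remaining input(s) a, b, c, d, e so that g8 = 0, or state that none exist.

With f = 0 fixed, none of the 32 settings of a, b, c, d, e give g8 = 0.
For example, with a=0, b=0, c=1, d=0, e=1:
g1 = a NAND c = 0 NAND 1 = 1
g2 = NOT g1 = NOT 1 = 0
g3 = e NOR g2 = 1 NOR 0 = 0
g4 = b OR g3 = 0 OR 0 = 0
g5 = g4 NAND b = 0 NAND 0 = 1
g6 = g5 XOR g2 = 1 XOR 0 = 1
g7 = g6 AND f = 1 AND 0 = 0
g8 = g7 NAND d = 0 NAND 0 = 1
giving g8 = 1 ≠ 0.

no solution exists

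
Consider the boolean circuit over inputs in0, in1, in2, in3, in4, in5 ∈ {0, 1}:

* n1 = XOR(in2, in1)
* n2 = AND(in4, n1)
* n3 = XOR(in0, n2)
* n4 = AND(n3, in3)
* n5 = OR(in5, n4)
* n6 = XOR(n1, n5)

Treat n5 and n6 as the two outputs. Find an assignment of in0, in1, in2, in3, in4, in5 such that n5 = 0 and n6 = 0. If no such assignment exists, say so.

in0=1 in1=0 in2=0 in3=0 in4=0 in5=0

Check with in0=1 in1=0 in2=0 in3=0 in4=0 in5=0:
n1 = XOR(in2, in1) = XOR(0, 0) = 0
n2 = AND(in4, n1) = AND(0, 0) = 0
n3 = XOR(in0, n2) = XOR(1, 0) = 1
n4 = AND(n3, in3) = AND(1, 0) = 0
n5 = OR(in5, n4) = OR(0, 0) = 0
n6 = XOR(n1, n5) = XOR(0, 0) = 0
So n5 = 0 and n6 = 0.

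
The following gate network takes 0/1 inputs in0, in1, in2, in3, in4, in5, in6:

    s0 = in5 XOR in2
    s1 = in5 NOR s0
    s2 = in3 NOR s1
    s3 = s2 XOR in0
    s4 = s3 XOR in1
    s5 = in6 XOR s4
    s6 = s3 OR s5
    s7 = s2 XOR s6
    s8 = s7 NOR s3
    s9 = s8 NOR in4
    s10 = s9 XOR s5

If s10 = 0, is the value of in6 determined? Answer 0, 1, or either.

either

Both values of in6 occur among assignments with s10 = 0:
  in6=0: in0=0, in1=0, in2=0, in3=0, in4=0, in5=0, in6=0
  in6=1: in0=0, in1=0, in2=0, in3=0, in4=0, in5=0, in6=1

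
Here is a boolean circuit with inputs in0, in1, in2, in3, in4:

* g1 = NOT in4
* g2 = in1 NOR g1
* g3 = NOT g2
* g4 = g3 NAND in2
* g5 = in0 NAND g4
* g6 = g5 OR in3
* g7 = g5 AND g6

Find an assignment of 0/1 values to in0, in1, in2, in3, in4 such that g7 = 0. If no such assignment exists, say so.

g7 = g5 AND g6 must be 0, so at least one of g5, g6 is 0.
Check with in0=1, in1=0, in2=0, in3=0, in4=0:
g1 = NOT in4 = NOT 0 = 1
g2 = in1 NOR g1 = 0 NOR 1 = 0
g3 = NOT g2 = NOT 0 = 1
g4 = g3 NAND in2 = 1 NAND 0 = 1
g5 = in0 NAND g4 = 1 NAND 1 = 0
g6 = g5 OR in3 = 0 OR 0 = 0
g7 = g5 AND g6 = 0 AND 0 = 0
So g7 = 0 as required.

in0=1, in1=0, in2=0, in3=0, in4=0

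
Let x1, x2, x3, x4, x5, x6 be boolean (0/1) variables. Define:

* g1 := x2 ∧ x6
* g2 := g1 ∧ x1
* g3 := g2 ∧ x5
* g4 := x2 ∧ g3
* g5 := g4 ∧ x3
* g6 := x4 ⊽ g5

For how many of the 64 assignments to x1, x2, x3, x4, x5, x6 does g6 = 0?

33

g6 = x4 ⊽ g5 must be 0, so at least one of x4, g5 is 1.
Enumerating the 64 input combinations, 33 give g6 = 0 and 31 give g6 = 1.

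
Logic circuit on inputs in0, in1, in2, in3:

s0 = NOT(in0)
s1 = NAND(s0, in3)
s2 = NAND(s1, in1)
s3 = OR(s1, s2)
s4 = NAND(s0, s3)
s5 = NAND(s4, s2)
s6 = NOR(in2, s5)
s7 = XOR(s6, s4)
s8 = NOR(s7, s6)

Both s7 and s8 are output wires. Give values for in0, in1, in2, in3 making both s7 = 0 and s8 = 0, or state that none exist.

Check with in0=1 in1=0 in2=0 in3=0:
s0 = NOT(in0) = NOT 1 = 0
s1 = NAND(s0, in3) = NAND(0, 0) = 1
s2 = NAND(s1, in1) = NAND(1, 0) = 1
s3 = OR(s1, s2) = OR(1, 1) = 1
s4 = NAND(s0, s3) = NAND(0, 1) = 1
s5 = NAND(s4, s2) = NAND(1, 1) = 0
s6 = NOR(in2, s5) = NOR(0, 0) = 1
s7 = XOR(s6, s4) = XOR(1, 1) = 0
s8 = NOR(s7, s6) = NOR(0, 1) = 0
So s7 = 0 and s8 = 0.

in0=1 in1=0 in2=0 in3=0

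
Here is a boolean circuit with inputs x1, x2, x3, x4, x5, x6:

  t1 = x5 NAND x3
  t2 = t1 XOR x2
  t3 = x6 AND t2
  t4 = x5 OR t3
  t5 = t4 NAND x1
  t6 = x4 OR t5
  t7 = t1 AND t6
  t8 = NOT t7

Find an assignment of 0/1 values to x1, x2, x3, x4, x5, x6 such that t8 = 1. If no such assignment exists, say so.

x1=1, x2=1, x3=1, x4=0, x5=1, x6=1

t8 = NOT t7 must be 1, so t7 = 0.
t7 = t1 AND t6 must be 0, so at least one of t1, t6 is 0.
Check with x1=1, x2=1, x3=1, x4=0, x5=1, x6=1:
t1 = x5 NAND x3 = 1 NAND 1 = 0
t2 = t1 XOR x2 = 0 XOR 1 = 1
t3 = x6 AND t2 = 1 AND 1 = 1
t4 = x5 OR t3 = 1 OR 1 = 1
t5 = t4 NAND x1 = 1 NAND 1 = 0
t6 = x4 OR t5 = 0 OR 0 = 0
t7 = t1 AND t6 = 0 AND 0 = 0
t8 = NOT t7 = NOT 0 = 1
So t8 = 1 as required.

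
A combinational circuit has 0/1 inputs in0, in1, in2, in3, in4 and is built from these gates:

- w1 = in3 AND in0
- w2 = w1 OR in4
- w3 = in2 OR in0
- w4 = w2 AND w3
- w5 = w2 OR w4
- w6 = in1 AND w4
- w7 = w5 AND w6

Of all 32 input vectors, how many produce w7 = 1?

w7 = w5 AND w6 must be 1, so both w5 = 1 and w6 = 1.
w5 = w2 OR w4 must be 1, so at least one of w2, w4 is 1.
w6 = in1 AND w4 must be 1, so both in1 = 1 and w4 = 1.
Enumerating the 32 input combinations, 8 give w7 = 1 and 24 give w7 = 0.

8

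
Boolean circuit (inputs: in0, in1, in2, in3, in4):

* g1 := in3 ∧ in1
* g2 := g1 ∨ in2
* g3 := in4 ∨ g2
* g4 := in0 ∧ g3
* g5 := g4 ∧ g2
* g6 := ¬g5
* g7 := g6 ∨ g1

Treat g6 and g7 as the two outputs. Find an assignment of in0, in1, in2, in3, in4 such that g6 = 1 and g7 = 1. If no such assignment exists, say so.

Check with in0=0 in1=0 in2=1 in3=1 in4=0:
g1 = in3 ∧ in1 = 1 ∧ 0 = 0
g2 = g1 ∨ in2 = 0 ∨ 1 = 1
g3 = in4 ∨ g2 = 0 ∨ 1 = 1
g4 = in0 ∧ g3 = 0 ∧ 1 = 0
g5 = g4 ∧ g2 = 0 ∧ 1 = 0
g6 = ¬g5 = ¬0 = 1
g7 = g6 ∨ g1 = 1 ∨ 0 = 1
So g6 = 1 and g7 = 1.

in0=0 in1=0 in2=1 in3=1 in4=0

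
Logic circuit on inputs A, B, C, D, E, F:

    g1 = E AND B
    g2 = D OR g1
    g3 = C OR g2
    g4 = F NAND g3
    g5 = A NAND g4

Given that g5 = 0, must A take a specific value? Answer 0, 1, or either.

1

g5 = A NAND g4 must be 0, so both A = 1 and g4 = 1.
Every assignment with g5 = 0 has A = 1; there are 19 such assignment(s).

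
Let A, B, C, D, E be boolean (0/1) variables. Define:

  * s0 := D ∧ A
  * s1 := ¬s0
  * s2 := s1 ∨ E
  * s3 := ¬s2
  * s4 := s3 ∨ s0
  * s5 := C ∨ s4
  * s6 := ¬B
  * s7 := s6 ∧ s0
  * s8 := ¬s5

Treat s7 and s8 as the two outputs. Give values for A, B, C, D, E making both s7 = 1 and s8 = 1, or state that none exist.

Across all 32 input combinations, none give both s7 = 1 and s8 = 1.

no solution exists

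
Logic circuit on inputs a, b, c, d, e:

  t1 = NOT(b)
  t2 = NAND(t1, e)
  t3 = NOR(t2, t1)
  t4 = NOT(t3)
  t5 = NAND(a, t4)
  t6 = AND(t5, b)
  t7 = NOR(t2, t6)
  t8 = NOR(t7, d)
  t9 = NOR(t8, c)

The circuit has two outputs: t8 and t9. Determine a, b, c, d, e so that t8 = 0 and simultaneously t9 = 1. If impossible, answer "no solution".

a=0, b=1, c=0, d=1, e=1

Check with a=0, b=1, c=0, d=1, e=1:
t1 = NOT(b) = NOT 1 = 0
t2 = NAND(t1, e) = NAND(0, 1) = 1
t3 = NOR(t2, t1) = NOR(1, 0) = 0
t4 = NOT(t3) = NOT 0 = 1
t5 = NAND(a, t4) = NAND(0, 1) = 1
t6 = AND(t5, b) = AND(1, 1) = 1
t7 = NOR(t2, t6) = NOR(1, 1) = 0
t8 = NOR(t7, d) = NOR(0, 1) = 0
t9 = NOR(t8, c) = NOR(0, 0) = 1
So t8 = 0 and t9 = 1.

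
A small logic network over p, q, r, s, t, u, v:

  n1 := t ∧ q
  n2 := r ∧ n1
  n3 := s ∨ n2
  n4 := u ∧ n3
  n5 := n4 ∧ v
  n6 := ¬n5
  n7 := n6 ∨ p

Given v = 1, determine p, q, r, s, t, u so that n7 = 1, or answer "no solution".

p=1, q=0, r=1, s=0, t=0, u=0

Check with v = 1 and p=1, q=0, r=1, s=0, t=0, u=0:
n1 = t ∧ q = 0 ∧ 0 = 0
n2 = r ∧ n1 = 1 ∧ 0 = 0
n3 = s ∨ n2 = 0 ∨ 0 = 0
n4 = u ∧ n3 = 0 ∧ 0 = 0
n5 = n4 ∧ v = 0 ∧ 1 = 0
n6 = ¬n5 = ¬0 = 1
n7 = n6 ∨ p = 1 ∨ 1 = 1
So n7 = 1.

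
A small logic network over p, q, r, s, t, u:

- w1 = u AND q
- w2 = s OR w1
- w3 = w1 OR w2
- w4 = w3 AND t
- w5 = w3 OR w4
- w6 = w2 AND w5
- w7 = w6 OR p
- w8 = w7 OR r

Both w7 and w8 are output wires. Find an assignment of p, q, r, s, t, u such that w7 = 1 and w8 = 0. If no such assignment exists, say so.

no solution exists

Across all 64 input combinations, none give both w7 = 1 and w8 = 0.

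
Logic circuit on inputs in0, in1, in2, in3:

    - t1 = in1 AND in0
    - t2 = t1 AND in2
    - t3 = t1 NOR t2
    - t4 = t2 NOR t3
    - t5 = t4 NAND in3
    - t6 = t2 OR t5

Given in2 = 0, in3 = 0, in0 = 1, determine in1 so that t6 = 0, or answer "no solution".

With in2 = 0, in3 = 0, in0 = 1 fixed, none of the 2 settings of in1 give t6 = 0.
For example, with in1=0:
t1 = in1 AND in0 = 0 AND 1 = 0
t2 = t1 AND in2 = 0 AND 0 = 0
t3 = t1 NOR t2 = 0 NOR 0 = 1
t4 = t2 NOR t3 = 0 NOR 1 = 0
t5 = t4 NAND in3 = 0 NAND 0 = 1
t6 = t2 OR t5 = 0 OR 1 = 1
giving t6 = 1 ≠ 0.

no solution exists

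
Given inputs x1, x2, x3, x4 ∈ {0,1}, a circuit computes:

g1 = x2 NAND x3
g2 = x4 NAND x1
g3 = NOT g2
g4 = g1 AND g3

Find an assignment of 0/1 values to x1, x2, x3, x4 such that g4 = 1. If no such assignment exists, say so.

x1=1, x2=1, x3=0, x4=1

g4 = g1 AND g3 must be 1, so both g1 = 1 and g3 = 1.
g1 = x2 NAND x3 must be 1, so at least one of x2, x3 is 0.
Check with x1=1, x2=1, x3=0, x4=1:
g1 = x2 NAND x3 = 1 NAND 0 = 1
g2 = x4 NAND x1 = 1 NAND 1 = 0
g3 = NOT g2 = NOT 0 = 1
g4 = g1 AND g3 = 1 AND 1 = 1
So g4 = 1 as required.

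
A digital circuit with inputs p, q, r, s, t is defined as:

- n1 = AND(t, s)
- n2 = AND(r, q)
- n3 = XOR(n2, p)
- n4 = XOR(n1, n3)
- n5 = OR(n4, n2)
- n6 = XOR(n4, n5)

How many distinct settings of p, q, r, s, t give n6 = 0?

28

n6 = XOR(n4, n5) must be 0, so n4 and n5 are equal.
Enumerating the 32 input combinations, 28 give n6 = 0 and 4 give n6 = 1.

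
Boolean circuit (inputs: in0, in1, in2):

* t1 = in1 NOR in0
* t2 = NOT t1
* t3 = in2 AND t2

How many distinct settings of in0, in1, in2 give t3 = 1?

3

t3 = in2 AND t2 must be 1, so both in2 = 1 and t2 = 1.
Satisfying assignments:
  in0=0, in1=1, in2=1
  in0=1, in1=0, in2=1
  in0=1, in1=1, in2=1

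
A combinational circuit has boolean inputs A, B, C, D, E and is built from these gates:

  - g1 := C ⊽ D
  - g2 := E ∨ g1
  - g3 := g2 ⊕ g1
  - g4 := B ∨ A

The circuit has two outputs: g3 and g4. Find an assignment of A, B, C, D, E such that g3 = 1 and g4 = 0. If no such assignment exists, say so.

Check with A=0 B=0 C=1 D=1 E=1:
g1 = C ⊽ D = 1 ⊽ 1 = 0
g2 = E ∨ g1 = 1 ∨ 0 = 1
g3 = g2 ⊕ g1 = 1 ⊕ 0 = 1
g4 = B ∨ A = 0 ∨ 0 = 0
So g3 = 1 and g4 = 0.

A=0 B=0 C=1 D=1 E=1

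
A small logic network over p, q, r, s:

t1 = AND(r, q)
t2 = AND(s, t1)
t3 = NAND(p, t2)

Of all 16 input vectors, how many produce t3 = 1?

15

t3 = NAND(p, t2) must be 1, so at least one of p, t2 is 0.
Enumerating the 16 input combinations, 15 give t3 = 1 and 1 give t3 = 0.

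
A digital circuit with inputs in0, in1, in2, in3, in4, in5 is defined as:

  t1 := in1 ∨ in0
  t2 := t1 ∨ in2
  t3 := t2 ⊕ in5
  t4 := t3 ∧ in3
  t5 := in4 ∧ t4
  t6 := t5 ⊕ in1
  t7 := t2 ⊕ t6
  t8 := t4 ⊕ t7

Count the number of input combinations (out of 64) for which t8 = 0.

t8 = t4 ⊕ t7 must be 0, so t4 and t7 are equal.
Enumerating the 64 input combinations, 38 give t8 = 0 and 26 give t8 = 1.

38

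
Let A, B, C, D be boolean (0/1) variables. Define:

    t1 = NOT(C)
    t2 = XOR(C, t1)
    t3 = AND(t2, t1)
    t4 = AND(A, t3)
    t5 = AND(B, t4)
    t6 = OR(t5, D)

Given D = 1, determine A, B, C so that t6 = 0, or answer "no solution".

With D = 1 fixed, none of the 8 settings of A, B, C give t6 = 0.
For example, with A=1, B=1, C=1:
t1 = NOT(C) = NOT 1 = 0
t2 = XOR(C, t1) = XOR(1, 0) = 1
t3 = AND(t2, t1) = AND(1, 0) = 0
t4 = AND(A, t3) = AND(1, 0) = 0
t5 = AND(B, t4) = AND(1, 0) = 0
t6 = OR(t5, D) = OR(0, 1) = 1
giving t6 = 1 ≠ 0.

no solution exists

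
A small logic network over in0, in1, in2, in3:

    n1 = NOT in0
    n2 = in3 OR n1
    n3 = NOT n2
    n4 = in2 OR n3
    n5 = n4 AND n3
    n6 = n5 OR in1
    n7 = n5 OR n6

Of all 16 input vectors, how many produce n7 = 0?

6

n7 = n5 OR n6 must be 0, so both n5 = 0 and n6 = 0.
n5 = n4 AND n3 must be 0, so at least one of n4, n3 is 0.
n6 = n5 OR in1 must be 0, so both n5 = 0 and in1 = 0.
Enumerating the 16 input combinations, 6 give n7 = 0 and 10 give n7 = 1.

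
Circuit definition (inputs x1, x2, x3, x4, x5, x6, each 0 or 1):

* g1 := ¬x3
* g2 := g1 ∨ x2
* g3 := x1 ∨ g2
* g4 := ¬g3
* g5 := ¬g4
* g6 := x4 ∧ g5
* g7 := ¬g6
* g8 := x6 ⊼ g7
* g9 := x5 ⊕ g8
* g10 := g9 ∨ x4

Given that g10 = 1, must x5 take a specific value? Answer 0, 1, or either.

either

Both values of x5 occur among assignments with g10 = 1:
  x5=0: x1=0, x2=0, x3=0, x4=0, x5=0, x6=0
  x5=1: x1=0, x2=0, x3=0, x4=0, x5=1, x6=1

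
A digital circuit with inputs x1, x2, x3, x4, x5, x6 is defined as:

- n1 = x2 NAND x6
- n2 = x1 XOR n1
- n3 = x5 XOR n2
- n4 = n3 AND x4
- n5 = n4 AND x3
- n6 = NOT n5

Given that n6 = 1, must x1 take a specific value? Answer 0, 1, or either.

Both values of x1 occur among assignments with n6 = 1:
  x1=0: x1=0, x2=0, x3=0, x4=0, x5=0, x6=0
  x1=1: x1=1, x2=0, x3=0, x4=0, x5=0, x6=0

either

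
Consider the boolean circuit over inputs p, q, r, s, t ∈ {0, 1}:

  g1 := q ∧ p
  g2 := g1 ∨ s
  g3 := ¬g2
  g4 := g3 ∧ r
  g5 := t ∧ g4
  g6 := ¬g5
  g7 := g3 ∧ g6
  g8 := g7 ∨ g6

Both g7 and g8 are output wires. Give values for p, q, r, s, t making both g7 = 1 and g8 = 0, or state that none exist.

Across all 32 input combinations, none give both g7 = 1 and g8 = 0.

no solution exists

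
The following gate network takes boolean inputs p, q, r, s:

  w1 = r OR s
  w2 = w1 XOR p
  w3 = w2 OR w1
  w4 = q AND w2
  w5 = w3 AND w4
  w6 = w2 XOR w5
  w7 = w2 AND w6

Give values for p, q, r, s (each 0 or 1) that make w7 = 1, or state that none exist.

p=0, q=0, r=0, s=1

w7 = w2 AND w6 must be 1, so both w2 = 1 and w6 = 1.
w2 = w1 XOR p must be 1, so w1 and p differ.
w6 = w2 XOR w5 must be 1, so w2 and w5 differ.
Check with p=0, q=0, r=0, s=1:
w1 = r OR s = 0 OR 1 = 1
w2 = w1 XOR p = 1 XOR 0 = 1
w3 = w2 OR w1 = 1 OR 1 = 1
w4 = q AND w2 = 0 AND 1 = 0
w5 = w3 AND w4 = 1 AND 0 = 0
w6 = w2 XOR w5 = 1 XOR 0 = 1
w7 = w2 AND w6 = 1 AND 1 = 1
So w7 = 1 as required.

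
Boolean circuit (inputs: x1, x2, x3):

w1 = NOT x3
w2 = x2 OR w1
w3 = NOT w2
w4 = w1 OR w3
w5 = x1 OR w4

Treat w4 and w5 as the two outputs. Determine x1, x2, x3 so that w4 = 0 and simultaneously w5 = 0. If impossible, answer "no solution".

Check with x1=0, x2=1, x3=1:
w1 = NOT x3 = NOT 1 = 0
w2 = x2 OR w1 = 1 OR 0 = 1
w3 = NOT w2 = NOT 1 = 0
w4 = w1 OR w3 = 0 OR 0 = 0
w5 = x1 OR w4 = 0 OR 0 = 0
So w4 = 0 and w5 = 0.

x1=0, x2=1, x3=1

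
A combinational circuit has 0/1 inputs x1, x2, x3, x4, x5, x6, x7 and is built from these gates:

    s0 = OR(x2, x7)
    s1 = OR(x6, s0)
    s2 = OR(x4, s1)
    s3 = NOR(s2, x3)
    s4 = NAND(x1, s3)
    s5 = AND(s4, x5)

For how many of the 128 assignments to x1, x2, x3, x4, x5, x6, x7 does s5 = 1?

s5 = AND(s4, x5) must be 1, so both s4 = 1 and x5 = 1.
s4 = NAND(x1, s3) must be 1, so at least one of x1, s3 is 0.
Enumerating the 128 input combinations, 63 give s5 = 1 and 65 give s5 = 0.

63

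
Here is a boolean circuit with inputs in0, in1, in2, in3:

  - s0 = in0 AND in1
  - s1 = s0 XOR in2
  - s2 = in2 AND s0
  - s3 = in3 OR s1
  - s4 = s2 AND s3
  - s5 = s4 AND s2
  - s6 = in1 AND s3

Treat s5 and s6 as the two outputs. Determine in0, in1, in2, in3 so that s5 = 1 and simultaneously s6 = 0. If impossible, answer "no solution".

no solution exists

Across all 16 input combinations, none give both s5 = 1 and s6 = 0.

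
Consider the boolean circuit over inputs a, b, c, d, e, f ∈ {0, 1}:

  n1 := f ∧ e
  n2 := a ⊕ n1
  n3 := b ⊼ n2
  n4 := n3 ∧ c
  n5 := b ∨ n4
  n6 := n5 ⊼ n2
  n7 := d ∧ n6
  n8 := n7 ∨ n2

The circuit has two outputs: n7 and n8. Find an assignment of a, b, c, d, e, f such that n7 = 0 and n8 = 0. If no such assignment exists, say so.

a=0, b=1, c=0, d=0, e=0, f=0

Check with a=0, b=1, c=0, d=0, e=0, f=0:
n1 = f ∧ e = 0 ∧ 0 = 0
n2 = a ⊕ n1 = 0 ⊕ 0 = 0
n3 = b ⊼ n2 = 1 ⊼ 0 = 1
n4 = n3 ∧ c = 1 ∧ 0 = 0
n5 = b ∨ n4 = 1 ∨ 0 = 1
n6 = n5 ⊼ n2 = 1 ⊼ 0 = 1
n7 = d ∧ n6 = 0 ∧ 1 = 0
n8 = n7 ∨ n2 = 0 ∨ 0 = 0
So n7 = 0 and n8 = 0.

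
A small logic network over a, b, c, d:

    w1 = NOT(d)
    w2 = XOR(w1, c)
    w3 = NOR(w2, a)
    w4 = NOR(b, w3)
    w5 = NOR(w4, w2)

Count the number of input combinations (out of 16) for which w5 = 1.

w5 = NOR(w4, w2) must be 1, so both w4 = 0 and w2 = 0.
w4 = NOR(b, w3) must be 0, so at least one of b, w3 is 1.
Satisfying assignments:
  a=0, b=0, c=0, d=1
  a=0, b=0, c=1, d=0
  a=0, b=1, c=0, d=1
  a=0, b=1, c=1, d=0
  a=1, b=1, c=0, d=1
  a=1, b=1, c=1, d=0

6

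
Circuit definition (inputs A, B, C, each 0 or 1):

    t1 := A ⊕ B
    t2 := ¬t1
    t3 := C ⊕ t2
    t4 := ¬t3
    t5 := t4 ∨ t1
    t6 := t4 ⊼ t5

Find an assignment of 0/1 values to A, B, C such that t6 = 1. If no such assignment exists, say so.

t6 = t4 ⊼ t5 must be 1, so at least one of t4, t5 is 0.
Check with A=0 B=0 C=0:
t1 = A ⊕ B = 0 ⊕ 0 = 0
t2 = ¬t1 = ¬0 = 1
t3 = C ⊕ t2 = 0 ⊕ 1 = 1
t4 = ¬t3 = ¬1 = 0
t5 = t4 ∨ t1 = 0 ∨ 0 = 0
t6 = t4 ⊼ t5 = 0 ⊼ 0 = 1
So t6 = 1 as required.

A=0 B=0 C=0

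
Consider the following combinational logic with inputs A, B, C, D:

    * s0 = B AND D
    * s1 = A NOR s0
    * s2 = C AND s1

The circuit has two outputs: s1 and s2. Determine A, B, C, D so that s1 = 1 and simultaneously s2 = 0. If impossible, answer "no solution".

Check with A=0, B=0, C=0, D=0:
s0 = B AND D = 0 AND 0 = 0
s1 = A NOR s0 = 0 NOR 0 = 1
s2 = C AND s1 = 0 AND 1 = 0
So s1 = 1 and s2 = 0.

A=0, B=0, C=0, D=0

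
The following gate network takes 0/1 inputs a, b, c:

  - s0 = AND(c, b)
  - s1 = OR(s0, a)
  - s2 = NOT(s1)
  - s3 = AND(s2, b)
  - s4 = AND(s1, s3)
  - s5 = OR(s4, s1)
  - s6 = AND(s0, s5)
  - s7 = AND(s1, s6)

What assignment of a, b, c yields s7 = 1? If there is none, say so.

Check with a=0, b=1, c=1:
s0 = AND(c, b) = AND(1, 1) = 1
s1 = OR(s0, a) = OR(1, 0) = 1
s2 = NOT(s1) = NOT 1 = 0
s3 = AND(s2, b) = AND(0, 1) = 0
s4 = AND(s1, s3) = AND(1, 0) = 0
s5 = OR(s4, s1) = OR(0, 1) = 1
s6 = AND(s0, s5) = AND(1, 1) = 1
s7 = AND(s1, s6) = AND(1, 1) = 1
So s7 = 1 as required.

a=0, b=1, c=1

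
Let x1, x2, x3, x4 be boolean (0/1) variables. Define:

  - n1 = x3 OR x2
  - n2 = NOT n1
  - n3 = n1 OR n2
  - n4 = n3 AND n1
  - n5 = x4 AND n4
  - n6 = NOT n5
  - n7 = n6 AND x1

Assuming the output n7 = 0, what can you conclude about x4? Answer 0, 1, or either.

either

Both values of x4 occur among assignments with n7 = 0:
  x4=0: x1=0, x2=0, x3=0, x4=0
  x4=1: x1=0, x2=0, x3=0, x4=1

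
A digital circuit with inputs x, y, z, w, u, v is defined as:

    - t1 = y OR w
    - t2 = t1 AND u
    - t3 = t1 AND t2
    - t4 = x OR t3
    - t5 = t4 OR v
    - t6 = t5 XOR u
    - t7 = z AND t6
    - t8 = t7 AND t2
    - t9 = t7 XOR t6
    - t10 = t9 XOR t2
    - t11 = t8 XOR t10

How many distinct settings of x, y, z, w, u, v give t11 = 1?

t11 = t8 XOR t10 must be 1, so t8 and t10 differ.
Enumerating the 64 input combinations, 37 give t11 = 1 and 27 give t11 = 0.

37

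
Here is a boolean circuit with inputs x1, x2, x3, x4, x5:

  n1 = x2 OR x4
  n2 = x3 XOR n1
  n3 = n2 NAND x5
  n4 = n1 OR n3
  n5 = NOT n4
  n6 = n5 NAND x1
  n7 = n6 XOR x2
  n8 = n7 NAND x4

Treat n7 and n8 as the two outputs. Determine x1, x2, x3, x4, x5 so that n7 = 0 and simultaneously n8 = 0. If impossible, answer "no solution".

Across all 32 input combinations, none give both n7 = 0 and n8 = 0.

no solution exists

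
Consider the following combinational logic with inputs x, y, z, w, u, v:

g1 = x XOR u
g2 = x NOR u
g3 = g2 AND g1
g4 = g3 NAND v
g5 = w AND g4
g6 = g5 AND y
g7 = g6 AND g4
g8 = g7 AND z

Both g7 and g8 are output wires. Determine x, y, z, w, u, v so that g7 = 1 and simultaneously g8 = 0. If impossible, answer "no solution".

Check with x=0 y=1 z=0 w=1 u=0 v=1:
g1 = x XOR u = 0 XOR 0 = 0
g2 = x NOR u = 0 NOR 0 = 1
g3 = g2 AND g1 = 1 AND 0 = 0
g4 = g3 NAND v = 0 NAND 1 = 1
g5 = w AND g4 = 1 AND 1 = 1
g6 = g5 AND y = 1 AND 1 = 1
g7 = g6 AND g4 = 1 AND 1 = 1
g8 = g7 AND z = 1 AND 0 = 0
So g7 = 1 and g8 = 0.

x=0 y=1 z=0 w=1 u=0 v=1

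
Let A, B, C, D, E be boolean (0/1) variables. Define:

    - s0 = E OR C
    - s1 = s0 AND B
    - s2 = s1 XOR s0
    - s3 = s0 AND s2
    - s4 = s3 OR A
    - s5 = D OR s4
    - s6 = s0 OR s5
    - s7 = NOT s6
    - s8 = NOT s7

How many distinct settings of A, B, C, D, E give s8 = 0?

2

s8 = NOT s7 must be 0, so s7 = 1.
s7 = NOT s6 must be 1, so s6 = 0.
Satisfying assignments:
  A=0, B=0, C=0, D=0, E=0
  A=0, B=1, C=0, D=0, E=0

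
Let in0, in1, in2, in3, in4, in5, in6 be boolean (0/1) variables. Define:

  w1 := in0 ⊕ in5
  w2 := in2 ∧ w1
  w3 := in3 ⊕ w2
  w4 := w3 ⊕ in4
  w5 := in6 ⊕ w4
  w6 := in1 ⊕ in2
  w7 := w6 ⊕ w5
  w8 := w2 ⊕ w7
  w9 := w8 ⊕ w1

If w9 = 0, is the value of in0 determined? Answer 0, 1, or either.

either

Both values of in0 occur among assignments with w9 = 0:
  in0=0: in0=0, in1=0, in2=0, in3=0, in4=0, in5=0, in6=0
  in0=1: in0=1, in1=0, in2=0, in3=0, in4=0, in5=0, in6=1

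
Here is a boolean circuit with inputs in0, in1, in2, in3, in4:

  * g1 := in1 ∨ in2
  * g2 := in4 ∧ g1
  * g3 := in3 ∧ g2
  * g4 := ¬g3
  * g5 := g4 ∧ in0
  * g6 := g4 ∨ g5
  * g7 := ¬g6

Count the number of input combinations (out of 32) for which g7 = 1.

g7 = ¬g6 must be 1, so g6 = 0.
g6 = g4 ∨ g5 must be 0, so both g4 = 0 and g5 = 0.
Satisfying assignments:
  in0=0, in1=0, in2=1, in3=1, in4=1
  in0=0, in1=1, in2=0, in3=1, in4=1
  in0=0, in1=1, in2=1, in3=1, in4=1
  in0=1, in1=0, in2=1, in3=1, in4=1
  in0=1, in1=1, in2=0, in3=1, in4=1
  in0=1, in1=1, in2=1, in3=1, in4=1

6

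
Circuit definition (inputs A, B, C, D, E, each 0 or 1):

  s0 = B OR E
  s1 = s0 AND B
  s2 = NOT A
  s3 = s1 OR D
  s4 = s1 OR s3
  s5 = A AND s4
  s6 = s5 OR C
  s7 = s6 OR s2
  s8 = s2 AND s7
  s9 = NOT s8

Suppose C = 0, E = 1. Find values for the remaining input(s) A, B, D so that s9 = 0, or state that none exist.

s9 = NOT s8 must be 0, so s8 = 1.
Check with C = 0, E = 1 and A=0, B=1, D=0:
s0 = B OR E = 1 OR 1 = 1
s1 = s0 AND B = 1 AND 1 = 1
s2 = NOT A = NOT 0 = 1
s3 = s1 OR D = 1 OR 0 = 1
s4 = s1 OR s3 = 1 OR 1 = 1
s5 = A AND s4 = 0 AND 1 = 0
s6 = s5 OR C = 0 OR 0 = 0
s7 = s6 OR s2 = 0 OR 1 = 1
s8 = s2 AND s7 = 1 AND 1 = 1
s9 = NOT s8 = NOT 1 = 0
So s9 = 0.

A=0, B=1, D=0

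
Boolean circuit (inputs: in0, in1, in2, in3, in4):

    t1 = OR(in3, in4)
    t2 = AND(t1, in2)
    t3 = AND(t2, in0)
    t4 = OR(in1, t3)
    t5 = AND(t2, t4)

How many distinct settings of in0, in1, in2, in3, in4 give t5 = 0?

23

t5 = AND(t2, t4) must be 0, so at least one of t2, t4 is 0.
Enumerating the 32 input combinations, 23 give t5 = 0 and 9 give t5 = 1.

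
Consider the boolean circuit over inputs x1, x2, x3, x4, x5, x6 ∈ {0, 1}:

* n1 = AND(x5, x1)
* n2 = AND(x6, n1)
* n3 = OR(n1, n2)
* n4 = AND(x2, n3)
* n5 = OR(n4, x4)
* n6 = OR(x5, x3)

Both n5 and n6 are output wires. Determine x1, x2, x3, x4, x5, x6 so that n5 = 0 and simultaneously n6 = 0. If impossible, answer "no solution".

Check with x1=1 x2=1 x3=0 x4=0 x5=0 x6=0:
n1 = AND(x5, x1) = AND(0, 1) = 0
n2 = AND(x6, n1) = AND(0, 0) = 0
n3 = OR(n1, n2) = OR(0, 0) = 0
n4 = AND(x2, n3) = AND(1, 0) = 0
n5 = OR(n4, x4) = OR(0, 0) = 0
n6 = OR(x5, x3) = OR(0, 0) = 0
So n5 = 0 and n6 = 0.

x1=1 x2=1 x3=0 x4=0 x5=0 x6=0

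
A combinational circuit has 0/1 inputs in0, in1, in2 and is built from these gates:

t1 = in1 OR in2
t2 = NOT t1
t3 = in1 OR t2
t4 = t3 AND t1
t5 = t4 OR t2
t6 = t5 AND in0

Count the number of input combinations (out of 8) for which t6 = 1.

t6 = t5 AND in0 must be 1, so both t5 = 1 and in0 = 1.
Satisfying assignments:
  in0=1, in1=0, in2=0
  in0=1, in1=1, in2=0
  in0=1, in1=1, in2=1

3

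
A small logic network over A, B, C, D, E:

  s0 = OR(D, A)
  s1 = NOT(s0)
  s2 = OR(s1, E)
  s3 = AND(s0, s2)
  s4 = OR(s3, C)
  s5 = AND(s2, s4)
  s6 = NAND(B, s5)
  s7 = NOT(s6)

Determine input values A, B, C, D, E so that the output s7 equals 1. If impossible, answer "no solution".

s7 = NOT(s6) must be 1, so s6 = 0.
s6 = NAND(B, s5) must be 0, so both B = 1 and s5 = 1.
s5 = AND(s2, s4) must be 1, so both s2 = 1 and s4 = 1.
Check with A=1, B=1, C=1, D=0, E=1:
s0 = OR(D, A) = OR(0, 1) = 1
s1 = NOT(s0) = NOT 1 = 0
s2 = OR(s1, E) = OR(0, 1) = 1
s3 = AND(s0, s2) = AND(1, 1) = 1
s4 = OR(s3, C) = OR(1, 1) = 1
s5 = AND(s2, s4) = AND(1, 1) = 1
s6 = NAND(B, s5) = NAND(1, 1) = 0
s7 = NOT(s6) = NOT 0 = 1
So s7 = 1 as required.

A=1, B=1, C=1, D=0, E=1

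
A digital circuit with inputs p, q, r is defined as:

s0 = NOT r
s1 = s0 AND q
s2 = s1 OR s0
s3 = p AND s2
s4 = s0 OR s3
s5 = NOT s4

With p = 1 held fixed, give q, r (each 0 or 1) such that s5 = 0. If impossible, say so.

q=0 r=0

s5 = NOT s4 must be 0, so s4 = 1.
s4 = s0 OR s3 must be 1, so at least one of s0, s3 is 1.
Check with p = 1 and q=0, r=0:
s0 = NOT r = NOT 0 = 1
s1 = s0 AND q = 1 AND 0 = 0
s2 = s1 OR s0 = 0 OR 1 = 1
s3 = p AND s2 = 1 AND 1 = 1
s4 = s0 OR s3 = 1 OR 1 = 1
s5 = NOT s4 = NOT 1 = 0
So s5 = 0.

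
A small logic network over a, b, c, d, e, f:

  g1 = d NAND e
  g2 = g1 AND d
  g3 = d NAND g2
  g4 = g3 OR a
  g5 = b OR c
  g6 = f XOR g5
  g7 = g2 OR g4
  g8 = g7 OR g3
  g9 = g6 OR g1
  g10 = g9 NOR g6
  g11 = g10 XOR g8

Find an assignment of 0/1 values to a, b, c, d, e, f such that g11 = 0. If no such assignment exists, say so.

g11 = g10 XOR g8 must be 0, so g10 and g8 are equal.
Check with a=1, b=0, c=0, d=1, e=1, f=0:
g1 = d NAND e = 1 NAND 1 = 0
g2 = g1 AND d = 0 AND 1 = 0
g3 = d NAND g2 = 1 NAND 0 = 1
g4 = g3 OR a = 1 OR 1 = 1
g5 = b OR c = 0 OR 0 = 0
g6 = f XOR g5 = 0 XOR 0 = 0
g7 = g2 OR g4 = 0 OR 1 = 1
g8 = g7 OR g3 = 1 OR 1 = 1
g9 = g6 OR g1 = 0 OR 0 = 0
g10 = g9 NOR g6 = 0 NOR 0 = 1
g11 = g10 XOR g8 = 1 XOR 1 = 0
So g11 = 0 as required.

a=1, b=0, c=0, d=1, e=1, f=0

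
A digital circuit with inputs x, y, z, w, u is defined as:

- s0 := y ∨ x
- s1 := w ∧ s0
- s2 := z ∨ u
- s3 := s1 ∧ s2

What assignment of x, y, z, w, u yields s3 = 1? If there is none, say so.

x=1 y=1 z=1 w=1 u=0

s3 = s1 ∧ s2 must be 1, so both s1 = 1 and s2 = 1.
Check with x=1 y=1 z=1 w=1 u=0:
s0 = y ∨ x = 1 ∨ 1 = 1
s1 = w ∧ s0 = 1 ∧ 1 = 1
s2 = z ∨ u = 1 ∨ 0 = 1
s3 = s1 ∧ s2 = 1 ∧ 1 = 1
So s3 = 1 as required.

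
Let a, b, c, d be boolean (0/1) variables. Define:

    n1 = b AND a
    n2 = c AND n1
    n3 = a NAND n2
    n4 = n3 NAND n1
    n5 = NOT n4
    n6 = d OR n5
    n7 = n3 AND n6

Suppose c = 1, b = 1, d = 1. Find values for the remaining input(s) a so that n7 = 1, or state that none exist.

n7 = n3 AND n6 must be 1, so both n3 = 1 and n6 = 1.
n3 = a NAND n2 must be 1, so at least one of a, n2 is 0.
Check with c = 1, b = 1, d = 1 and a=0:
n1 = b AND a = 1 AND 0 = 0
n2 = c AND n1 = 1 AND 0 = 0
n3 = a NAND n2 = 0 NAND 0 = 1
n4 = n3 NAND n1 = 1 NAND 0 = 1
n5 = NOT n4 = NOT 1 = 0
n6 = d OR n5 = 1 OR 0 = 1
n7 = n3 AND n6 = 1 AND 1 = 1
So n7 = 1.

a=0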